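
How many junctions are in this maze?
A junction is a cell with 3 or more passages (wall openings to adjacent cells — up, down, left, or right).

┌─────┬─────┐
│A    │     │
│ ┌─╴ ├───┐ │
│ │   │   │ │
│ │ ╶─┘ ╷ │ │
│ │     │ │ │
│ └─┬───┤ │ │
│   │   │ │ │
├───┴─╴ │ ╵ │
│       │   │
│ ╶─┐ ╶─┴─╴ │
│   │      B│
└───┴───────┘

Checking each cell for number of passages:

Junctions found (3+ passages):
  (4, 2): 3 passages
  (4, 5): 3 passages
Total junctions: 2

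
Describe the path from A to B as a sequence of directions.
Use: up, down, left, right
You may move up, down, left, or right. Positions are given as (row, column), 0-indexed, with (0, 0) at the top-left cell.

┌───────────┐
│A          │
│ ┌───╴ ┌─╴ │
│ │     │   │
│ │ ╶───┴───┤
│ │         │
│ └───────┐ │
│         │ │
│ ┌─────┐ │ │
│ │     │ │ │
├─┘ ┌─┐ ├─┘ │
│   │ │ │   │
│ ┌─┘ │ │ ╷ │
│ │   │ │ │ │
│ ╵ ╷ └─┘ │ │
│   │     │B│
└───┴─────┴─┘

Finding the path and converting it to directions:
Path through cells: (0,0) → (0,1) → (0,2) → (0,3) → (1,3) → (1,2) → (1,1) → (2,1) → (2,2) → (2,3) → (2,4) → (2,5) → (3,5) → (4,5) → (5,5) → (6,5) → (7,5)
Directions: right, right, right, down, left, left, down, right, right, right, right, down, down, down, down, down

Solution:

┌───────────┐
│A → → ↓    │
│ ┌───╴ ┌─╴ │
│ │↓ ← ↲│   │
│ │ ╶───┴───┤
│ │↳ → → → ↓│
│ └───────┐ │
│         │↓│
│ ┌─────┐ │ │
│ │     │ │↓│
├─┘ ┌─┐ ├─┘ │
│   │ │ │  ↓│
│ ┌─┘ │ │ ╷ │
│ │   │ │ │↓│
│ ╵ ╷ └─┘ │ │
│   │     │B│
└───┴─────┴─┘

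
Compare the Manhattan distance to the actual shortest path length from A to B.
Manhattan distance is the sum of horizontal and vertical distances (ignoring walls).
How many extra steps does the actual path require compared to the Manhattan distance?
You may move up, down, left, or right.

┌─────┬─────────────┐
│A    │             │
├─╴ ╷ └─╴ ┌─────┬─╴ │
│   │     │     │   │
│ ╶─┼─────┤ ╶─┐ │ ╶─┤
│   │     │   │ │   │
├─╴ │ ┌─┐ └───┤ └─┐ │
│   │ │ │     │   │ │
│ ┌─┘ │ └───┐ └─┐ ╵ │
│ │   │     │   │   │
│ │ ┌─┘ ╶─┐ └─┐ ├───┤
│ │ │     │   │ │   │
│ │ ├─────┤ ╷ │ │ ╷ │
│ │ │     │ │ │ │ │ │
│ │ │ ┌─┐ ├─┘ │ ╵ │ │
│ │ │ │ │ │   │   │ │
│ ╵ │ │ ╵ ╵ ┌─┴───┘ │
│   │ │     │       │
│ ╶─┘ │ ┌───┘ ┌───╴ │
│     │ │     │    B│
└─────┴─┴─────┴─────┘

Manhattan distance: |9 - 0| + |9 - 0| = 18
Actual path length: 38
Extra steps: 38 - 18 = 20

Solution:

┌─────┬─────────────┐
│A ↓  │             │
├─╴ ╷ └─╴ ┌─────┬─╴ │
│↓ ↲│     │     │   │
│ ╶─┼─────┤ ╶─┐ │ ╶─┤
│↳ ↓│↱ → ↓│   │ │   │
├─╴ │ ┌─┐ └───┤ └─┐ │
│↓ ↲│↑│ │↳ → ↓│   │ │
│ ┌─┘ │ └───┐ └─┐ ╵ │
│↓│↱ ↑│     │↳ ↓│   │
│ │ ┌─┘ ╶─┐ └─┐ ├───┤
│↓│↑│     │   │↓│↱ ↓│
│ │ ├─────┤ ╷ │ │ ╷ │
│↓│↑│     │ │ │↓│↑│↓│
│ │ │ ┌─┐ ├─┘ │ ╵ │ │
│↓│↑│ │ │ │   │↳ ↑│↓│
│ ╵ │ │ ╵ ╵ ┌─┴───┘ │
│↳ ↑│ │     │      ↓│
│ ╶─┘ │ ┌───┘ ┌───╴ │
│     │ │     │    B│
└─────┴─┴─────┴─────┘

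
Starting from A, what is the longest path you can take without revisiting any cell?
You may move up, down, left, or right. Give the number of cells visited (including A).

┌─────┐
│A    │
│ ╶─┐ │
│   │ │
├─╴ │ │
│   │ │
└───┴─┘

Finding longest simple path using DFS:
Start: (0, 0)
Longest path visits 5 cells
Path: A → down → right → down → left

Solution:

┌─────┐
│A    │
│ ╶─┐ │
│↳ ↓│ │
├─╴ │ │
│B ↲│ │
└───┴─┘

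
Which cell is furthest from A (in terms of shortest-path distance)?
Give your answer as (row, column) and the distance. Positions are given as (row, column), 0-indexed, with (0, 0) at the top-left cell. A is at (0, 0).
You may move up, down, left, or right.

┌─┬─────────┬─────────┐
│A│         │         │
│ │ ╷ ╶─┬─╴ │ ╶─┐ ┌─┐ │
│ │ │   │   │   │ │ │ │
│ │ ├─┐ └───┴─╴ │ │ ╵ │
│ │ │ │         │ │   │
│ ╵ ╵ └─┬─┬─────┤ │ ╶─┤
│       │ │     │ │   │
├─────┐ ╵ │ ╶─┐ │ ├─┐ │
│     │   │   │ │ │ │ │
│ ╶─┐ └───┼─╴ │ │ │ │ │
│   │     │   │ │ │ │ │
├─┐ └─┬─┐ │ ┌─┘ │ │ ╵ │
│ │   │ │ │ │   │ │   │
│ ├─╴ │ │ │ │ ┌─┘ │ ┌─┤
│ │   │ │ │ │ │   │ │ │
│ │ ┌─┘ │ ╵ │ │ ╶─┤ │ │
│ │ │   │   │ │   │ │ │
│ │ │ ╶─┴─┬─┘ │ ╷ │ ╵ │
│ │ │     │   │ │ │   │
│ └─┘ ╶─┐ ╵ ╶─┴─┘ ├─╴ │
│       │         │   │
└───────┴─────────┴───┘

Computing BFS distances from A to all cells:
Furthest cell: (9, 1)
Distance: 70 steps

Path from A to the furthest cell:

┌─┬─────────┬─────────┐
│A│↱ ↓      │↱ → ↓    │
│ │ ╷ ╶─┬─╴ │ ╶─┐ ┌─┐ │
│↓│↑│↳ ↓│   │↑ ↰│↓│ │ │
│ │ ├─┐ └───┴─╴ │ │ ╵ │
│↓│↑│ │↳ → → → ↑│↓│   │
│ ╵ ╵ └─┬─┬─────┤ │ ╶─┤
│↳ ↑    │ │↓ ← ↰│↓│   │
├─────┐ ╵ │ ╶─┐ │ ├─┐ │
│↓ ← ↰│   │↳ ↓│↑│↓│ │ │
│ ╶─┐ └───┼─╴ │ │ │ │ │
│↳ ↓│↑ ← ↰│↓ ↲│↑│↓│ │ │
├─┐ └─┬─┐ │ ┌─┘ │ │ ╵ │
│ │↳ ↓│ │↑│↓│↱ ↑│↓│   │
│ ├─╴ │ │ │ │ ┌─┘ │ ┌─┤
│ │↓ ↲│ │↑│↓│↑│↓ ↲│ │ │
│ │ ┌─┘ │ ╵ │ │ ╶─┤ │ │
│ │↓│   │↑ ↲│↑│↳ ↓│ │ │
│ │ │ ╶─┴─┬─┘ │ ╷ │ ╵ │
│ │B│     │↱ ↑│ │↓│   │
│ └─┘ ╶─┐ ╵ ╶─┴─┘ ├─╴ │
│       │  ↑ ← ← ↲│   │
└───────┴─────────┴───┘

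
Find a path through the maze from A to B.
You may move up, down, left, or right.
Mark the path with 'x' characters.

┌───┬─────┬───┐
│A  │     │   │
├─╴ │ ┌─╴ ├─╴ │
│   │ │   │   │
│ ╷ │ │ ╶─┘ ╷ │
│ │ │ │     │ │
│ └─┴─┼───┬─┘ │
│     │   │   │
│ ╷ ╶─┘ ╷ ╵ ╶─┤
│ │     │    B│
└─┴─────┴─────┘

Finding the shortest path through the maze:
Path length: 14 steps
Directions: right → down → left → down → down → right → down → right → right → up → right → down → right → right

Solution:

┌───┬─────┬───┐
│A x│     │   │
├─╴ │ ┌─╴ ├─╴ │
│x x│ │   │   │
│ ╷ │ │ ╶─┘ ╷ │
│x│ │ │     │ │
│ └─┴─┼───┬─┘ │
│x x  │x x│   │
│ ╷ ╶─┘ ╷ ╵ ╶─┤
│ │x x x│x x B│
└─┴─────┴─────┘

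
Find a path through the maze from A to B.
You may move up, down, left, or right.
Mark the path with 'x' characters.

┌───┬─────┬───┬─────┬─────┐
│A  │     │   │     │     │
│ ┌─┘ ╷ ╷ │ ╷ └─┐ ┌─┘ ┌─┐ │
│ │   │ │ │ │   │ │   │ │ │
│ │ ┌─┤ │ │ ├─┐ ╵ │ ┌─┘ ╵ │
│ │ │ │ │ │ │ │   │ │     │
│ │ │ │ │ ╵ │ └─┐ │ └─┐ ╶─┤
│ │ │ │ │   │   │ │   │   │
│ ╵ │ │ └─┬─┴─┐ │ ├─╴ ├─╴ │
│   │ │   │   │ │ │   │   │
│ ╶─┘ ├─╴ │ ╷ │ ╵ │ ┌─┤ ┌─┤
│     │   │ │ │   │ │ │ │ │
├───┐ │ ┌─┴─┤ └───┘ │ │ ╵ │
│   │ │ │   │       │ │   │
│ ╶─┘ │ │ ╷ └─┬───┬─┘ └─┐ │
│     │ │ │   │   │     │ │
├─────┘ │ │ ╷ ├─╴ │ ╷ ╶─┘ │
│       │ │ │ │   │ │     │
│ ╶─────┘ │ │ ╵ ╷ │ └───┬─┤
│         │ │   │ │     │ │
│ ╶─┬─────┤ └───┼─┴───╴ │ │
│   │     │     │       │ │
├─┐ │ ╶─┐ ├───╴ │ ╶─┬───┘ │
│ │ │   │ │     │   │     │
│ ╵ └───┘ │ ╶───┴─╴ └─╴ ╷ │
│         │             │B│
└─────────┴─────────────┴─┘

Finding the shortest path through the maze:
Path length: 52 steps
Directions: down → down → down → down → right → up → up → up → right → up → right → down → down → down → down → right → down → left → down → down → down → left → left → left → down → right → right → right → right → up → up → up → right → down → down → down → down → right → right → down → left → left → down → right → right → right → right → right → right → up → right → down

Solution:

┌───┬─────┬───┬─────┬─────┐
│A  │x x  │   │     │     │
│ ┌─┘ ╷ ╷ │ ╷ └─┐ ┌─┘ ┌─┐ │
│x│x x│x│ │ │   │ │   │ │ │
│ │ ┌─┤ │ │ ├─┐ ╵ │ ┌─┘ ╵ │
│x│x│ │x│ │ │ │   │ │     │
│ │ │ │ │ ╵ │ └─┐ │ └─┐ ╶─┤
│x│x│ │x│   │   │ │   │   │
│ ╵ │ │ └─┬─┴─┐ │ ├─╴ ├─╴ │
│x x│ │x x│   │ │ │   │   │
│ ╶─┘ ├─╴ │ ╷ │ ╵ │ ┌─┤ ┌─┤
│     │x x│ │ │   │ │ │ │ │
├───┐ │ ┌─┴─┤ └───┘ │ │ ╵ │
│   │ │x│x x│       │ │   │
│ ╶─┘ │ │ ╷ └─┬───┬─┘ └─┐ │
│     │x│x│x  │   │     │ │
├─────┘ │ │ ╷ ├─╴ │ ╷ ╶─┘ │
│x x x x│x│x│ │   │ │     │
│ ╶─────┘ │ │ ╵ ╷ │ └───┬─┤
│x x x x x│x│   │ │     │ │
│ ╶─┬─────┤ └───┼─┴───╴ │ │
│   │     │x x x│       │ │
├─┐ │ ╶─┐ ├───╴ │ ╶─┬───┘ │
│ │ │   │ │x x x│   │  x x│
│ ╵ └───┘ │ ╶───┴─╴ └─╴ ╷ │
│         │x x x x x x x│B│
└─────────┴─────────────┴─┘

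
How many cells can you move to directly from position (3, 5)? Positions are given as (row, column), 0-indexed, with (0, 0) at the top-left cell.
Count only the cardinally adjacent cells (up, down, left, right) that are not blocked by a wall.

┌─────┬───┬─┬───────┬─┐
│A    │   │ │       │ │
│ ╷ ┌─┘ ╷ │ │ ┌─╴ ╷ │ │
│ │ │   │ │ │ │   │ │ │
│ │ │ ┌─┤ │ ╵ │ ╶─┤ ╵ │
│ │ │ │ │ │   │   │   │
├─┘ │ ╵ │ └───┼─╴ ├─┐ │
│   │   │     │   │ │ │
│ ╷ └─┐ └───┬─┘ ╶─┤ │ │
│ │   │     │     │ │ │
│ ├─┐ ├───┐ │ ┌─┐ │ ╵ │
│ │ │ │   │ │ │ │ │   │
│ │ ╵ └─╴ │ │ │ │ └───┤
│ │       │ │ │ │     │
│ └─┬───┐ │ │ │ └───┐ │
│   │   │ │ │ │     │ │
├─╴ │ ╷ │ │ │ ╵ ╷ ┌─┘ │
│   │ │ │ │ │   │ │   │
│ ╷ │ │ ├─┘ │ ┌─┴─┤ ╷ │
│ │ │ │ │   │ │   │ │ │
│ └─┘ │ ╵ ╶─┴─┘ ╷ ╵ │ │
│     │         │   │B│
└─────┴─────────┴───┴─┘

Checking passable neighbors of (3, 5):
Neighbors: (3, 4), (3, 6)
Count: 2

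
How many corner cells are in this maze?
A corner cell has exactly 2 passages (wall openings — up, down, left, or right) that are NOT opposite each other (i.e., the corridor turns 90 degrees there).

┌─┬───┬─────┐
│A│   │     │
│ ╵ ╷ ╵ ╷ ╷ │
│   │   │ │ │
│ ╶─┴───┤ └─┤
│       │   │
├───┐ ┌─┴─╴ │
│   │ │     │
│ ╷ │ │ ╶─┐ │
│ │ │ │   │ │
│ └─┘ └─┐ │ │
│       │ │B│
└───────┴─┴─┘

Counting corner cells (2 non-opposite passages):
Total corners: 16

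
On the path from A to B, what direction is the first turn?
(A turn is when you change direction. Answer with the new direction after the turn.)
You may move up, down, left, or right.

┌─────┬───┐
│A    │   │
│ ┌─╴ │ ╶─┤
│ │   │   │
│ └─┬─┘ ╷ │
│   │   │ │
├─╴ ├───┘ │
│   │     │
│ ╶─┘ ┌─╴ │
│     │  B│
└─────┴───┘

Directions: down, down, right, down, left, down, right, right, up, right, right, down
First turn direction: right

Solution:

┌─────┬───┐
│A    │   │
│ ┌─╴ │ ╶─┤
│↓│   │   │
│ └─┬─┘ ╷ │
│↳ ↓│   │ │
├─╴ ├───┘ │
│↓ ↲│↱ → ↓│
│ ╶─┘ ┌─╴ │
│↳ → ↑│  B│
└─────┴───┘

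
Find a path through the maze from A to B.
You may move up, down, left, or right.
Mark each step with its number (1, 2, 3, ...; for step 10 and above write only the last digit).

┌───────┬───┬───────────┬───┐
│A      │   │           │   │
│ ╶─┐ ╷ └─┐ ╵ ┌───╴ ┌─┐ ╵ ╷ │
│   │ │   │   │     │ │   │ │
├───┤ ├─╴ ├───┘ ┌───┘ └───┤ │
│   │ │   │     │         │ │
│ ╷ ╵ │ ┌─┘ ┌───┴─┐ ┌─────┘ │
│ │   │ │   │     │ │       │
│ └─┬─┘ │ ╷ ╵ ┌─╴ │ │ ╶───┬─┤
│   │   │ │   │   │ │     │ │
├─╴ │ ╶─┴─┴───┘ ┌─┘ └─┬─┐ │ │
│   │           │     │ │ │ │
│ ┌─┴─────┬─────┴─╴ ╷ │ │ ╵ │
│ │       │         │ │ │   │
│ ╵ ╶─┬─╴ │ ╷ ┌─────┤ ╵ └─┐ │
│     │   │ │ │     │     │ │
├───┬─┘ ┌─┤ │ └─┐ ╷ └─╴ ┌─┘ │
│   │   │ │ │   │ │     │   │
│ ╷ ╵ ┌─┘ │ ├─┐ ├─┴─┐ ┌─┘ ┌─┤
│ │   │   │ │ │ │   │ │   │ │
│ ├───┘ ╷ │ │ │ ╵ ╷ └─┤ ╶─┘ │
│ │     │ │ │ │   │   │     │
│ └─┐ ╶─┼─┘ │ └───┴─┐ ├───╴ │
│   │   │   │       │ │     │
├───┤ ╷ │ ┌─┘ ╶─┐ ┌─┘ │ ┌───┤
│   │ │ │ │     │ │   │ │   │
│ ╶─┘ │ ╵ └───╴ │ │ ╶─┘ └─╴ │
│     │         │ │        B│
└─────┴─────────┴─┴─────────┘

Finding the shortest path through the maze:
Path length: 64 steps
Directions: right → right → right → down → right → down → left → down → down → left → down → right → right → right → right → right → up → right → up → left → left → down → left → up → up → right → right → up → right → right → up → right → right → down → right → up → right → down → down → down → left → left → left → down → right → right → down → down → right → down → down → left → down → left → down → right → right → down → left → left → down → down → right → right

Solution:

┌───────┬───┬───────────┬───┐
│A 1 2 3│   │      1 2 3│6 7│
│ ╶─┐ ╷ └─┐ ╵ ┌───╴ ┌─┐ ╵ ╷ │
│   │ │4 5│   │8 9 0│ │4 5│8│
├───┤ ├─╴ ├───┘ ┌───┘ └───┤ │
│   │ │7 6│5 6 7│         │9│
│ ╷ ╵ │ ┌─┘ ┌───┴─┐ ┌─────┘ │
│ │   │8│  4│1 0 9│ │3 2 1 0│
│ └─┬─┘ │ ╷ ╵ ┌─╴ │ │ ╶───┬─┤
│   │0 9│ │3 2│7 8│ │4 5 6│ │
├─╴ │ ╶─┴─┴───┘ ┌─┘ └─┬─┐ │ │
│   │1 2 3 4 5 6│     │ │7│ │
│ ┌─┴─────┬─────┴─╴ ╷ │ │ ╵ │
│ │       │         │ │ │8 9│
│ ╵ ╶─┬─╴ │ ╷ ┌─────┤ ╵ └─┐ │
│     │   │ │ │     │     │0│
├───┬─┘ ┌─┤ │ └─┐ ╷ └─╴ ┌─┘ │
│   │   │ │ │   │ │     │2 1│
│ ╷ ╵ ┌─┘ │ ├─┐ ├─┴─┐ ┌─┘ ┌─┤
│ │   │   │ │ │ │   │ │4 3│ │
│ ├───┘ ╷ │ │ │ ╵ ╷ └─┤ ╶─┘ │
│ │     │ │ │ │   │   │5 6 7│
│ └─┐ ╶─┼─┘ │ └───┴─┐ ├───╴ │
│   │   │   │       │ │0 9 8│
├───┤ ╷ │ ┌─┘ ╶─┐ ┌─┘ │ ┌───┤
│   │ │ │ │     │ │   │1│   │
│ ╶─┘ │ ╵ └───╴ │ │ ╶─┘ └─╴ │
│     │         │ │    2 3 B│
└─────┴─────────┴─┴─────────┘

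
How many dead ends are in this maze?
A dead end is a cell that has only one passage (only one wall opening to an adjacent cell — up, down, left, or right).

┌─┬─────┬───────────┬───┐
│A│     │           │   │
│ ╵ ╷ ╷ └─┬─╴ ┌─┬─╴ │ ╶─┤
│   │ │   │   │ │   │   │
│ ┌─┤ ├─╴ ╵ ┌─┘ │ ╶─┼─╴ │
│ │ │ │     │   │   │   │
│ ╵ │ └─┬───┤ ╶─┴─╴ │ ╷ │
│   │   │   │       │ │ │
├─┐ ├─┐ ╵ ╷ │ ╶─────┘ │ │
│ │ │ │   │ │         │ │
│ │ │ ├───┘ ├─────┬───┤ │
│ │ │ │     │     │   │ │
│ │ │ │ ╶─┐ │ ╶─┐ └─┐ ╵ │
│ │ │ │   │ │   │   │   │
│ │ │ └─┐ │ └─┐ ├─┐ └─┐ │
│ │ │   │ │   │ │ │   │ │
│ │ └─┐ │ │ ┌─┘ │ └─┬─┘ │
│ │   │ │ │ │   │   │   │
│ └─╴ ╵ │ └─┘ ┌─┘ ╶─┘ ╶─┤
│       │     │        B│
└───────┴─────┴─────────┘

Checking each cell for number of passages:

Dead ends found at positions:
  (0, 0)
  (0, 4)
  (0, 11)
  (1, 7)
  (2, 1)
  (2, 3)
  (4, 0)
  (4, 2)
  (5, 9)
  (7, 6)
  (7, 8)
  (7, 10)
  (8, 5)
  (8, 9)
  (9, 7)
  (9, 11)
Total dead ends: 16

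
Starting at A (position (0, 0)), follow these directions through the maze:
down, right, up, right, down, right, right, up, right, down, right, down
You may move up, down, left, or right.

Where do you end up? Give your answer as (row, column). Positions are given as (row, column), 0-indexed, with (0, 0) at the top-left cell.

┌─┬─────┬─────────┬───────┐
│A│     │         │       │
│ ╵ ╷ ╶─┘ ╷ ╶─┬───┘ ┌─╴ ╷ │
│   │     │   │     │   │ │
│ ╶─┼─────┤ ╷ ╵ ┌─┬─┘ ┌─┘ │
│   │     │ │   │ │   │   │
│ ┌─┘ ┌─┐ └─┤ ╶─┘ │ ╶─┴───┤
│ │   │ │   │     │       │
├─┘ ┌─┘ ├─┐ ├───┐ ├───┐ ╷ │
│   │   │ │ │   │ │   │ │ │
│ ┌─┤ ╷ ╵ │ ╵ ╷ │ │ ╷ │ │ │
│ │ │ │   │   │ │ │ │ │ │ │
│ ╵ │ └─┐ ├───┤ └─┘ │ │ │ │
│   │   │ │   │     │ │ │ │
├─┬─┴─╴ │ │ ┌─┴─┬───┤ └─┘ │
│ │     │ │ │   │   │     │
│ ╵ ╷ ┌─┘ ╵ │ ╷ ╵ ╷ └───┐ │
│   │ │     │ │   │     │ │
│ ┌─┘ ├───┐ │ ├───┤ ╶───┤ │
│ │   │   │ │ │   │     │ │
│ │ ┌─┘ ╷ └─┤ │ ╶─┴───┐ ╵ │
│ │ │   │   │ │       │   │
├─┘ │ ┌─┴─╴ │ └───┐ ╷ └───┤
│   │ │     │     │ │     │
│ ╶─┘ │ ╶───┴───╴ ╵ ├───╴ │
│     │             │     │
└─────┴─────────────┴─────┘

Following directions step by step:
Start: (0, 0)
  down: (0, 0) → (1, 0)
  right: (1, 0) → (1, 1)
  up: (1, 1) → (0, 1)
  right: (0, 1) → (0, 2)
  down: (0, 2) → (1, 2)
  right: (1, 2) → (1, 3)
  right: (1, 3) → (1, 4)
  up: (1, 4) → (0, 4)
  right: (0, 4) → (0, 5)
  down: (0, 5) → (1, 5)
  right: (1, 5) → (1, 6)
  down: (1, 6) → (2, 6)
Final position: (2, 6)

Path taken:

┌─┬─────┬─────────┬───────┐
│A│↱ ↓  │↱ ↓      │       │
│ ╵ ╷ ╶─┘ ╷ ╶─┬───┘ ┌─╴ ╷ │
│↳ ↑│↳ → ↑│↳ ↓│     │   │ │
│ ╶─┼─────┤ ╷ ╵ ┌─┬─┘ ┌─┘ │
│   │     │ │B  │ │   │   │
│ ┌─┘ ┌─┐ └─┤ ╶─┘ │ ╶─┴───┤
│ │   │ │   │     │       │
├─┘ ┌─┘ ├─┐ ├───┐ ├───┐ ╷ │
│   │   │ │ │   │ │   │ │ │
│ ┌─┤ ╷ ╵ │ ╵ ╷ │ │ ╷ │ │ │
│ │ │ │   │   │ │ │ │ │ │ │
│ ╵ │ └─┐ ├───┤ └─┘ │ │ │ │
│   │   │ │   │     │ │ │ │
├─┬─┴─╴ │ │ ┌─┴─┬───┤ └─┘ │
│ │     │ │ │   │   │     │
│ ╵ ╷ ┌─┘ ╵ │ ╷ ╵ ╷ └───┐ │
│   │ │     │ │   │     │ │
│ ┌─┘ ├───┐ │ ├───┤ ╶───┤ │
│ │   │   │ │ │   │     │ │
│ │ ┌─┘ ╷ └─┤ │ ╶─┴───┐ ╵ │
│ │ │   │   │ │       │   │
├─┘ │ ┌─┴─╴ │ └───┐ ╷ └───┤
│   │ │     │     │ │     │
│ ╶─┘ │ ╶───┴───╴ ╵ ├───╴ │
│     │             │     │
└─────┴─────────────┴─────┘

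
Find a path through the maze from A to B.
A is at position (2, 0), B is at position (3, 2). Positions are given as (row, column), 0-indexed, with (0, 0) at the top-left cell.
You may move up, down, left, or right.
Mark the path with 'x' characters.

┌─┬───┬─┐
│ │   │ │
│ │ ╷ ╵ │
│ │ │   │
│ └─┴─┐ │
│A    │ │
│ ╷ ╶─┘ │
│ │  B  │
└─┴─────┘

Finding the shortest path from (2, 0) to (3, 2):
Path length: 3 steps
Directions: right → down → right

Solution:

┌─┬───┬─┐
│ │   │ │
│ │ ╷ ╵ │
│ │ │   │
│ └─┴─┐ │
│A x  │ │
│ ╷ ╶─┘ │
│ │x B  │
└─┴─────┘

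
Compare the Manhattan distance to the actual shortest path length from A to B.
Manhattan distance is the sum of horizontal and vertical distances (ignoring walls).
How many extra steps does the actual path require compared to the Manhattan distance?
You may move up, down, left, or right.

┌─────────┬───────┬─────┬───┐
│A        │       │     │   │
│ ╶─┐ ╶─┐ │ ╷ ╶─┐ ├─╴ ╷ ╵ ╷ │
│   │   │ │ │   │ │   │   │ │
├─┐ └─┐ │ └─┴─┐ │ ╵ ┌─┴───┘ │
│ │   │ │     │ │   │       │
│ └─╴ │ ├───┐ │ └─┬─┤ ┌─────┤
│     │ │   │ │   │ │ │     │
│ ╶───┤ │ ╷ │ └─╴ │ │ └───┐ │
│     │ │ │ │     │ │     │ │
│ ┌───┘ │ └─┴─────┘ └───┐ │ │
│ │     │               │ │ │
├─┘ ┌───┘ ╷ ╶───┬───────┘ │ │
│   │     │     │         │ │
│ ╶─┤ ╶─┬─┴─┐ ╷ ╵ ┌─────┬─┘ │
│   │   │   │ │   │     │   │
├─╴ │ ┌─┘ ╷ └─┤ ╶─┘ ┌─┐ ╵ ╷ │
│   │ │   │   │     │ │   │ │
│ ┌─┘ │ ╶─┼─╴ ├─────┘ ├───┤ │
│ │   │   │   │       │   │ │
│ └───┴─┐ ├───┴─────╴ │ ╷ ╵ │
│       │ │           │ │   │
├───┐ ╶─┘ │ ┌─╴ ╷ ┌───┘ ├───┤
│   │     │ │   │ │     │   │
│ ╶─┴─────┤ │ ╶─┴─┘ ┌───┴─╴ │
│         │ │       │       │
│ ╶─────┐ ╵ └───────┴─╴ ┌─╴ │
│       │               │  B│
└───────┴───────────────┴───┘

Manhattan distance: |13 - 0| + |13 - 0| = 26
Actual path length: 90
Extra steps: 90 - 26 = 64

Solution:

┌─────────┬───────┬─────┬───┐
│A → → → ↓│  ↱ → ↓│  ↱ ↓│↱ ↓│
│ ╶─┐ ╶─┐ │ ╷ ╶─┐ ├─╴ ╷ ╵ ╷ │
│   │   │↓│ │↑ ↰│↓│↱ ↑│↳ ↑│↓│
├─┐ └─┐ │ └─┴─┐ │ ╵ ┌─┴───┘ │
│ │   │ │↳ → ↓│↑│↳ ↑│↓ ← ← ↲│
│ └─╴ │ ├───┐ │ └─┬─┤ ┌─────┤
│     │ │   │↓│↑ ↰│ │↓│     │
│ ╶───┤ │ ╷ │ └─╴ │ │ └───┐ │
│     │ │ │ │↳ → ↑│ │↳ → ↓│ │
│ ┌───┘ │ └─┴─────┘ └───┐ │ │
│ │     │               │↓│ │
├─┘ ┌───┘ ╷ ╶───┬───────┘ │ │
│   │     │     │↓ ← ← ← ↲│ │
│ ╶─┤ ╶─┬─┴─┐ ╷ ╵ ┌─────┬─┘ │
│   │   │   │ │↓ ↲│↱ → ↓│↱ ↓│
├─╴ │ ┌─┘ ╷ └─┤ ╶─┘ ┌─┐ ╵ ╷ │
│   │ │   │   │↳ → ↑│ │↳ ↑│↓│
│ ┌─┘ │ ╶─┼─╴ ├─────┘ ├───┤ │
│ │   │   │   │       │↓ ↰│↓│
│ └───┴─┐ ├───┴─────╴ │ ╷ ╵ │
│       │ │↓ ← ↰      │↓│↑ ↲│
├───┐ ╶─┘ │ ┌─╴ ╷ ┌───┘ ├───┤
│   │     │↓│↱ ↑│ │↓ ← ↲│   │
│ ╶─┴─────┤ │ ╶─┴─┘ ┌───┴─╴ │
│         │↓│↑ ← ← ↲│  ↱ → ↓│
│ ╶─────┐ ╵ └───────┴─╴ ┌─╴ │
│       │  ↳ → → → → → ↑│  B│
└───────┴───────────────┴───┘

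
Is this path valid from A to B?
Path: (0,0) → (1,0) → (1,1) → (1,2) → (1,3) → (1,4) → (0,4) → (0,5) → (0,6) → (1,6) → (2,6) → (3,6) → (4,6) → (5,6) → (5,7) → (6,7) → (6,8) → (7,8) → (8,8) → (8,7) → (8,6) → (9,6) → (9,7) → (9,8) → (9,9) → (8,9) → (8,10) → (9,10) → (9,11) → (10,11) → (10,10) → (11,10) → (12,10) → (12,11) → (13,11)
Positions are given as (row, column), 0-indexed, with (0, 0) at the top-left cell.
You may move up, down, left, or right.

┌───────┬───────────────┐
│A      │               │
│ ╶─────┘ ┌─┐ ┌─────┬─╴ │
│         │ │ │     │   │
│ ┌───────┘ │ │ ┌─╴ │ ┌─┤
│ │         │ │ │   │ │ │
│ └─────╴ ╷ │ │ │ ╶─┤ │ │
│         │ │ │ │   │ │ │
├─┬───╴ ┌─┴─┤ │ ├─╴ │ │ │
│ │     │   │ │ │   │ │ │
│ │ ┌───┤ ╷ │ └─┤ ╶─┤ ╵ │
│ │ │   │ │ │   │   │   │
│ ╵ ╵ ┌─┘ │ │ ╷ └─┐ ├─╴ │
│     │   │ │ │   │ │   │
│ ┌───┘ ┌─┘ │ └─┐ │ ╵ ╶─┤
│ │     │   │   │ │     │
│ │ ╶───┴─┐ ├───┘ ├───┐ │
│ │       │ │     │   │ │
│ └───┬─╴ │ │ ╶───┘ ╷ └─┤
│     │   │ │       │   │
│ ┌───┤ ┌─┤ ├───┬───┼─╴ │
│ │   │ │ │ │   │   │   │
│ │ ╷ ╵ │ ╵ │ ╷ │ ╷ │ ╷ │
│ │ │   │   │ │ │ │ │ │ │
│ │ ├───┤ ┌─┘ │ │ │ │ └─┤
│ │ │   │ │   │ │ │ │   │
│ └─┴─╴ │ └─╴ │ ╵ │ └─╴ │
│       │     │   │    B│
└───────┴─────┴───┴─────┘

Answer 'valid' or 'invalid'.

Checking path validity:
Result: All consecutive moves are passable.

valid

Correct solution:

┌───────┬───────────────┐
│A      │↱ → ↓          │
│ ╶─────┘ ┌─┐ ┌─────┬─╴ │
│↳ → → → ↑│ │↓│     │   │
│ ┌───────┘ │ │ ┌─╴ │ ┌─┤
│ │         │↓│ │   │ │ │
│ └─────╴ ╷ │ │ │ ╶─┤ │ │
│         │ │↓│ │   │ │ │
├─┬───╴ ┌─┴─┤ │ ├─╴ │ │ │
│ │     │   │↓│ │   │ │ │
│ │ ┌───┤ ╷ │ └─┤ ╶─┤ ╵ │
│ │ │   │ │ │↳ ↓│   │   │
│ ╵ ╵ ┌─┘ │ │ ╷ └─┐ ├─╴ │
│     │   │ │ │↳ ↓│ │   │
│ ┌───┘ ┌─┘ │ └─┐ │ ╵ ╶─┤
│ │     │   │   │↓│     │
│ │ ╶───┴─┐ ├───┘ ├───┐ │
│ │       │ │↓ ← ↲│↱ ↓│ │
│ └───┬─╴ │ │ ╶───┘ ╷ └─┤
│     │   │ │↳ → → ↑│↳ ↓│
│ ┌───┤ ┌─┤ ├───┬───┼─╴ │
│ │   │ │ │ │   │   │↓ ↲│
│ │ ╷ ╵ │ ╵ │ ╷ │ ╷ │ ╷ │
│ │ │   │   │ │ │ │ │↓│ │
│ │ ├───┤ ┌─┘ │ │ │ │ └─┤
│ │ │   │ │   │ │ │ │↳ ↓│
│ └─┴─╴ │ └─╴ │ ╵ │ └─╴ │
│       │     │   │    B│
└───────┴─────┴───┴─────┘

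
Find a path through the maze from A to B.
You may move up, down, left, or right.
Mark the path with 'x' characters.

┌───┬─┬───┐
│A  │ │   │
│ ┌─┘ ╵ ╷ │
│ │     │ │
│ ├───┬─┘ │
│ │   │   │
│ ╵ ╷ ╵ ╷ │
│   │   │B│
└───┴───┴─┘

Finding the shortest path through the maze:
Path length: 11 steps
Directions: down → down → down → right → up → right → down → right → up → right → down

Solution:

┌───┬─┬───┐
│A  │ │   │
│ ┌─┘ ╵ ╷ │
│x│     │ │
│ ├───┬─┘ │
│x│x x│x x│
│ ╵ ╷ ╵ ╷ │
│x x│x x│B│
└───┴───┴─┘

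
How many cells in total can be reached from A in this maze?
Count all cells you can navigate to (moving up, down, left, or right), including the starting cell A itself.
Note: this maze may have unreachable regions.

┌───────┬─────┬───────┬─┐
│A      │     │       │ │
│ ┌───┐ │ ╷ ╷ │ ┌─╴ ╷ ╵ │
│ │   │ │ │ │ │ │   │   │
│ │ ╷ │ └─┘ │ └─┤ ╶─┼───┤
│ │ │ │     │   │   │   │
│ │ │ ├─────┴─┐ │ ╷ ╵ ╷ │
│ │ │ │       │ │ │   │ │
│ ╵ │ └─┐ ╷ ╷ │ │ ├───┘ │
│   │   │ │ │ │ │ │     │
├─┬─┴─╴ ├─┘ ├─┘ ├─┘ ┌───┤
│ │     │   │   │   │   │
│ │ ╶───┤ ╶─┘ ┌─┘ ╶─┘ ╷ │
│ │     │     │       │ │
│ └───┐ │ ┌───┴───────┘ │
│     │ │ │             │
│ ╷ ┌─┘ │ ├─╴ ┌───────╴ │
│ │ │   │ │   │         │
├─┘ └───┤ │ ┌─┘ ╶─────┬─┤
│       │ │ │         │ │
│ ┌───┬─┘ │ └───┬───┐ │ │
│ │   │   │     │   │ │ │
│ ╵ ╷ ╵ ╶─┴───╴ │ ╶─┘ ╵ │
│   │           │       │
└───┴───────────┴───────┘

Using BFS/flood-fill to find all reachable cells from A:
Maze size: 12 × 12 = 144 total cells
All cells are reachable — the maze is fully connected.
Reachable cells: 144

Reachable region (· marks reachable cells):

┌───────┬─────┬───────┬─┐
│A · · ·│· · ·│· · · ·│·│
│ ┌───┐ │ ╷ ╷ │ ┌─╴ ╷ ╵ │
│·│· ·│·│·│·│·│·│· ·│· ·│
│ │ ╷ │ └─┘ │ └─┤ ╶─┼───┤
│·│·│·│· · ·│· ·│· ·│· ·│
│ │ │ ├─────┴─┐ │ ╷ ╵ ╷ │
│·│·│·│· · · ·│·│·│· ·│·│
│ ╵ │ └─┐ ╷ ╷ │ │ ├───┘ │
│· ·│· ·│·│·│·│·│·│· · ·│
├─┬─┴─╴ ├─┘ ├─┘ ├─┘ ┌───┤
│·│· · ·│· ·│· ·│· ·│· ·│
│ │ ╶───┤ ╶─┘ ┌─┘ ╶─┘ ╷ │
│·│· · ·│· · ·│· · · ·│·│
│ └───┐ │ ┌───┴───────┘ │
│· · ·│·│·│· · · · · · ·│
│ ╷ ┌─┘ │ ├─╴ ┌───────╴ │
│·│·│· ·│·│· ·│· · · · ·│
├─┘ └───┤ │ ┌─┘ ╶─────┬─┤
│· · · ·│·│·│· · · · ·│·│
│ ┌───┬─┘ │ └───┬───┐ │ │
│·│· ·│· ·│· · ·│· ·│·│·│
│ ╵ ╷ ╵ ╶─┴───╴ │ ╶─┘ ╵ │
│· ·│· · · · · ·│· · · ·│
└───┴───────────┴───────┘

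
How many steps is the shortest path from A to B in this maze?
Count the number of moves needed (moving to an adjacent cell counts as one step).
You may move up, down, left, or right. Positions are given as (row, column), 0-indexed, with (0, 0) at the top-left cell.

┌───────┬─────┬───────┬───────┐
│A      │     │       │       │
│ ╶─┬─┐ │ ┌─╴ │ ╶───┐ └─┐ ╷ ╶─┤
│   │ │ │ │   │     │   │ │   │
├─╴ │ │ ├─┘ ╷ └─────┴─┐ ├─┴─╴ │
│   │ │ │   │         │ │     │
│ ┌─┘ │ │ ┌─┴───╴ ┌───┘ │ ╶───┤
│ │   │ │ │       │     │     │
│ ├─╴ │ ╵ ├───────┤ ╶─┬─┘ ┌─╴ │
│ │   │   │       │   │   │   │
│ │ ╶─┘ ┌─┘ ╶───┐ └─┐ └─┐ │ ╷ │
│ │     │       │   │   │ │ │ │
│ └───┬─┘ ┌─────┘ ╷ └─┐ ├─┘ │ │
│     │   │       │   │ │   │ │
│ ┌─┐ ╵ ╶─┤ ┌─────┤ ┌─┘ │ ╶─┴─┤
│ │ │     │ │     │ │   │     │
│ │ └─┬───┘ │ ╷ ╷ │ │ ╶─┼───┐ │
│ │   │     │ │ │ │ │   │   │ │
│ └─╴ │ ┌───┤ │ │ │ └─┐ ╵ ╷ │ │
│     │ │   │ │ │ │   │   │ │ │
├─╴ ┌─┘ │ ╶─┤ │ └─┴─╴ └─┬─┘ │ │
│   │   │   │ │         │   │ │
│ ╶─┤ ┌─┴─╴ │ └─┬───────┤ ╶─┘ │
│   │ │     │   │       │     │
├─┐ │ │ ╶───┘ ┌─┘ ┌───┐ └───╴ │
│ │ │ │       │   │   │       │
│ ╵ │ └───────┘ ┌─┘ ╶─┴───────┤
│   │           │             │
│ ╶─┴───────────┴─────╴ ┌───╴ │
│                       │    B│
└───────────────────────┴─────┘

Using BFS to find shortest path:
Start: (0, 0), End: (14, 14)
Path found:
(0,0) → (1,0) → (1,1) → (2,1) → (2,0) → (3,0) → (4,0) → (5,0) → (6,0) → (7,0) → (8,0) → (9,0) → (9,1) → (10,1) → (10,0) → (11,0) → (11,1) → (12,1) → (13,1) → (13,0) → (14,0) → (14,1) → (14,2) → (14,3) → (14,4) → (14,5) → (14,6) → (14,7) → (14,8) → (14,9) → (14,10) → (14,11) → (13,11) → (13,12) → (13,13) → (13,14) → (14,14)
Number of steps: 36

Solution:

┌───────┬─────┬───────┬───────┐
│A      │     │       │       │
│ ╶─┬─┐ │ ┌─╴ │ ╶───┐ └─┐ ╷ ╶─┤
│↳ ↓│ │ │ │   │     │   │ │   │
├─╴ │ │ ├─┘ ╷ └─────┴─┐ ├─┴─╴ │
│↓ ↲│ │ │   │         │ │     │
│ ┌─┘ │ │ ┌─┴───╴ ┌───┘ │ ╶───┤
│↓│   │ │ │       │     │     │
│ ├─╴ │ ╵ ├───────┤ ╶─┬─┘ ┌─╴ │
│↓│   │   │       │   │   │   │
│ │ ╶─┘ ┌─┘ ╶───┐ └─┐ └─┐ │ ╷ │
│↓│     │       │   │   │ │ │ │
│ └───┬─┘ ┌─────┘ ╷ └─┐ ├─┘ │ │
│↓    │   │       │   │ │   │ │
│ ┌─┐ ╵ ╶─┤ ┌─────┤ ┌─┘ │ ╶─┴─┤
│↓│ │     │ │     │ │   │     │
│ │ └─┬───┘ │ ╷ ╷ │ │ ╶─┼───┐ │
│↓│   │     │ │ │ │ │   │   │ │
│ └─╴ │ ┌───┤ │ │ │ └─┐ ╵ ╷ │ │
│↳ ↓  │ │   │ │ │ │   │   │ │ │
├─╴ ┌─┘ │ ╶─┤ │ └─┴─╴ └─┬─┘ │ │
│↓ ↲│   │   │ │         │   │ │
│ ╶─┤ ┌─┴─╴ │ └─┬───────┤ ╶─┘ │
│↳ ↓│ │     │   │       │     │
├─┐ │ │ ╶───┘ ┌─┘ ┌───┐ └───╴ │
│ │↓│ │       │   │   │       │
│ ╵ │ └───────┘ ┌─┘ ╶─┴───────┤
│↓ ↲│           │      ↱ → → ↓│
│ ╶─┴───────────┴─────╴ ┌───╴ │
│↳ → → → → → → → → → → ↑│    B│
└───────────────────────┴─────┘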